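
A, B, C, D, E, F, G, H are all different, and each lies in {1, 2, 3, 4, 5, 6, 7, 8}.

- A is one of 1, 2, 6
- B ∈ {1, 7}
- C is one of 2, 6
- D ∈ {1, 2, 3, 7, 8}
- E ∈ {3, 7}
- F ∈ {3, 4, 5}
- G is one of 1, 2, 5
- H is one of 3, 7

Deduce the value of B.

The 8 variables draw from only 8 values {1, 2, 3, 4, 5, 6, 7, 8}, so each is used; only F can be 4, hence F = 4.
Among the 7 still-open variables, 5 fits only G (and all 7 values in {1, 2, 3, 5, 6, 7, 8} must be used), so G = 5.
Among the 6 still-open variables, 8 fits only D (and all 6 values in {1, 2, 3, 6, 7, 8} must be used), so D = 8.
E and H share exactly the 2 values {3, 7}; by pigeonhole those values go to them, so strike 3, 7 from B.
So B = 1.

1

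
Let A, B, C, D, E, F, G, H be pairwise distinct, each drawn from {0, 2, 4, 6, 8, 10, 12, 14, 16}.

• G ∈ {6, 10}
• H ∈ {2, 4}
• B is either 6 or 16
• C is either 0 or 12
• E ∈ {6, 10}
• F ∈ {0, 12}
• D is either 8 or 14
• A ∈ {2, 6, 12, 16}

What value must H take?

4

C and F between them cover only {0, 12} — a naked pair. Remove those values from A.
The 2 variables E and G are confined to {6, 10}, which locks those values in; drop them from A, B.
B must be 16 (only option left). Remove 16 from A.
That leaves A = 2. Strike 2 from H.
So H = 4.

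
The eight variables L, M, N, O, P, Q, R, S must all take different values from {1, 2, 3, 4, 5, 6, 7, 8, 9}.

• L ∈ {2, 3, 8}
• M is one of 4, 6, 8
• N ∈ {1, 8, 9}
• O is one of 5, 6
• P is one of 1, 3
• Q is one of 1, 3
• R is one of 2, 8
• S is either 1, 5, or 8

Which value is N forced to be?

Among the 8 variables, 4 fits only M (and all 8 values in {1, 2, 3, 4, 5, 6, 8, 9} must be used), so M = 4.
The 7 still-open variables together cover exactly {1, 2, 3, 5, 6, 8, 9} — 7 values for 7 variables — and 6 appears only in O's list, so O = 6.
Among the 6 still-open variables, 5 fits only S (and all 6 values in {1, 2, 3, 5, 8, 9} must be used), so S = 5.
Among the 5 still-open variables, 9 fits only N (and all 5 values in {1, 2, 3, 8, 9} must be used), so N = 9.

9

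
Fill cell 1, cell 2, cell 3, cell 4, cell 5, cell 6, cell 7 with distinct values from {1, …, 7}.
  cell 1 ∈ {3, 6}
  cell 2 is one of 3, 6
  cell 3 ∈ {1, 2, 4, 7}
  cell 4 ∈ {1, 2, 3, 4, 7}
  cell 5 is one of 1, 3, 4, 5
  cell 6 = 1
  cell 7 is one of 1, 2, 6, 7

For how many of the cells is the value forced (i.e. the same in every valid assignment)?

cell 6 has just one choice, so cell 6 = 1. Remove 1 from cell 3, cell 4, cell 5, cell 7.
Among the 6 still-open variables, 5 fits only cell 5 (and all 6 values in {2, 3, 4, 5, 6, 7} must be used), so cell 5 = 5.
cell 1 and cell 2 between them cover only {3, 6} — a naked pair. Remove those values from cell 4, cell 7.
Determined: cell 5=5, cell 6=1. The other cells each still have more than one consistent value. That makes 2.

2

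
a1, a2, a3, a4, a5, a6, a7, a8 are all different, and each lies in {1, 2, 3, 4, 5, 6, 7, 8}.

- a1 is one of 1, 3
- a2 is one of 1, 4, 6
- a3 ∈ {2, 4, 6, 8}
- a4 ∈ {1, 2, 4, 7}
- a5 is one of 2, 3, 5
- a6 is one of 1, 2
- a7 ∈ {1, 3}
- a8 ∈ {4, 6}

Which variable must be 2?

Among the 8 variables, 5 fits only a5 (and all 8 values in {1, 2, 3, 4, 5, 6, 7, 8} must be used), so a5 = 5.
Among the 7 still-open variables, 7 fits only a4 (and all 7 values in {1, 2, 3, 4, 6, 7, 8} must be used), so a4 = 7.
Among the 6 still-open variables, 8 fits only a3 (and all 6 values in {1, 2, 3, 4, 6, 8} must be used), so a3 = 8.
The 5 still-open variables together cover exactly {1, 2, 3, 4, 6} — 5 values for 5 variables — and 2 appears only in a6's list, so a6 = 2.

a6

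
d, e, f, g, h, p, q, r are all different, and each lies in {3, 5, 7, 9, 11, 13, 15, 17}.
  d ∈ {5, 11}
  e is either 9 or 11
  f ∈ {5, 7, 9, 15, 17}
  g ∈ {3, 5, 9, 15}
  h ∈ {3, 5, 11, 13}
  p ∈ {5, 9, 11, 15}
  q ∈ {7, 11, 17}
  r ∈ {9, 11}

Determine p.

15

The 8 variables draw from only 8 values {3, 5, 7, 9, 11, 13, 15, 17}, so each is used; only h can be 13, hence h = 13.
Among the 7 still-open variables, 3 fits only g (and all 7 values in {3, 5, 7, 9, 11, 15, 17} must be used), so g = 3.
e and r share exactly the 2 values {9, 11}; by pigeonhole those values go to them, so strike 9, 11 from d, f, p, q.
That leaves d = 5. So f, p can't be 5.
So p = 15.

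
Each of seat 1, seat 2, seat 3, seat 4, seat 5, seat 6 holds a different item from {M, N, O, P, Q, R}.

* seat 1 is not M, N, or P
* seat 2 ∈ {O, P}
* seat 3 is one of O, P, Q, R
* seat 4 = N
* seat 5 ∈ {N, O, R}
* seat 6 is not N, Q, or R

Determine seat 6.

seat 4 must be N (only option left). Remove N from seat 5.
The 5 still-open variables draw from only 5 values {M, O, P, Q, R}, so each is used; only seat 6 can be M, hence seat 6 = M.

M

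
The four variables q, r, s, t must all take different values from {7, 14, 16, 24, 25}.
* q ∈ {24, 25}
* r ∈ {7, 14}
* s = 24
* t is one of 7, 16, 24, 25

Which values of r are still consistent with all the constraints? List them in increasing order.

s must be 24 (only option left). So q, t can't be 24.
That leaves q = 25. Strike 25 from t.
No further eliminations apply; r can still be any of 7, 14.

7, 14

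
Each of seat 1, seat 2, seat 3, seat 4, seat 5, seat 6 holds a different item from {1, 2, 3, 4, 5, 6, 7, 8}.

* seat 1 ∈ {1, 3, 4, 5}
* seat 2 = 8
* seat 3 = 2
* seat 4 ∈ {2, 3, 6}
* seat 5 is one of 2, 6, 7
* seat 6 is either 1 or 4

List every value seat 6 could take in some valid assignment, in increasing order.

1, 4

seat 2 has just one choice, so seat 2 = 8.
seat 3 has just one choice, so seat 3 = 2. Eliminate 2 elsewhere: seat 4, seat 5.
No further eliminations apply; seat 6 can still be any of 1, 4.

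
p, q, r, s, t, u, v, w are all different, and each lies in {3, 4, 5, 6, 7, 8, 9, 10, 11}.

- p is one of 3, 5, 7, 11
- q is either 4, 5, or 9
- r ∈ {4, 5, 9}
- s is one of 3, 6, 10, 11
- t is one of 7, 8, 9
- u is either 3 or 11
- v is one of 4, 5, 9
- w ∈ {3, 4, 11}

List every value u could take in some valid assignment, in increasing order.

3, 11

q, r, v between them cover only {4, 5, 9} — a naked triple. Remove those values from p, t, w.
u and w share exactly the 2 values {3, 11}; by pigeonhole those values go to them, so strike 3, 11 from p, s.
p has just one choice, so p = 7. Eliminate 7 elsewhere: t.
That leaves t = 8.
No further eliminations apply; u can still be any of 3, 11.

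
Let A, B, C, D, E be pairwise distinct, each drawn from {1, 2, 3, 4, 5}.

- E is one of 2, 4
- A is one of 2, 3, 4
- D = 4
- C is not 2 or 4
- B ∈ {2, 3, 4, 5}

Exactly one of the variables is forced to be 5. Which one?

D's domain is down to {4}, so D = 4. So A, B, E can't be 4.
E must be 2 (only option left). So A, B can't be 2.
That leaves A = 3. So B, C can't be 3.
So 5 goes to B.

B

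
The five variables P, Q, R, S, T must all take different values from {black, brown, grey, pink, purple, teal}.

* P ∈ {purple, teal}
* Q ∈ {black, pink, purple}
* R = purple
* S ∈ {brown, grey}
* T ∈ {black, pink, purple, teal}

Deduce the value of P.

teal

R's domain is down to {purple}, so R = purple. Eliminate purple elsewhere: P, Q, T.
So P = teal.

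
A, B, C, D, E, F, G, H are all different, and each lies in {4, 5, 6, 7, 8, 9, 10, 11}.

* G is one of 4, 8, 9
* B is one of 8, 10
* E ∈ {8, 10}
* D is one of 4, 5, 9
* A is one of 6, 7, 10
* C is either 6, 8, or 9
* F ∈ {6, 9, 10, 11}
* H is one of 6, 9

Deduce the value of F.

The 8 variables together cover exactly {4, 5, 6, 7, 8, 9, 10, 11} — 8 values for 8 variables — and 5 appears only in D's list, so D = 5.
The 7 still-open variables together cover exactly {4, 6, 7, 8, 9, 10, 11} — 7 values for 7 variables — and 4 appears only in G's list, so G = 4.
The 6 still-open variables together cover exactly {6, 7, 8, 9, 10, 11} — 6 values for 6 variables — and 7 appears only in A's list, so A = 7.
The 5 still-open variables together cover exactly {6, 8, 9, 10, 11} — 5 values for 5 variables — and 11 appears only in F's list, so F = 11.

11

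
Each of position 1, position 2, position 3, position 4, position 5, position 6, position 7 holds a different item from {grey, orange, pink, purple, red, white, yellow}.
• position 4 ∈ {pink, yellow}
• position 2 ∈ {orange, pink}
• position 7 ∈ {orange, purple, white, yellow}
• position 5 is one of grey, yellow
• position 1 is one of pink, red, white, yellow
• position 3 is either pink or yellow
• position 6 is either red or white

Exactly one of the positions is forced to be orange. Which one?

The 7 variables together cover exactly {grey, orange, pink, purple, red, white, yellow} — 7 values for 7 variables — and grey appears only in position 5's list, so position 5 = grey.
The 6 still-open variables draw from only 6 values {orange, pink, purple, red, white, yellow}, so each is used; only position 7 can be purple, hence position 7 = purple.
The 5 still-open variables together cover exactly {orange, pink, red, white, yellow} — 5 values for 5 variables — and orange appears only in position 2's list, so position 2 = orange.

position 2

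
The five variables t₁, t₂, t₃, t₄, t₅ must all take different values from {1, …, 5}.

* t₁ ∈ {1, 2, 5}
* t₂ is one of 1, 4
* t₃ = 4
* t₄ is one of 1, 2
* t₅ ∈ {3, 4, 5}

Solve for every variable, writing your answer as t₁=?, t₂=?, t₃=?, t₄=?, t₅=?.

t₁=5, t₂=1, t₃=4, t₄=2, t₅=3

t₃'s domain is down to {4}, so t₃ = 4. Strike 4 from t₂, t₅.
t₂'s domain is down to {1}, so t₂ = 1. So t₁, t₄ can't be 1.
t₄ has just one choice, so t₄ = 2. Strike 2 from t₁.
t₁ has just one choice, so t₁ = 5. Remove 5 from t₅.
t₅ has just one choice, so t₅ = 3.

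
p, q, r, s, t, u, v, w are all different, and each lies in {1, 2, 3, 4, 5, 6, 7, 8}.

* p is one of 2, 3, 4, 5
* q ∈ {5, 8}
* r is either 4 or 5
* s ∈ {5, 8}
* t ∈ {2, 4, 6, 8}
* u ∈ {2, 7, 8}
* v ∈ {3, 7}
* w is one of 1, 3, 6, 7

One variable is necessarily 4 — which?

The 8 variables draw from only 8 values {1, 2, 3, 4, 5, 6, 7, 8}, so each is used; only w can be 1, hence w = 1.
Among the 7 still-open variables, 6 fits only t (and all 7 values in {2, 3, 4, 5, 6, 7, 8} must be used), so t = 6.
The 2 variables q and s are confined to {5, 8}, which locks those values in; drop them from p, r, u.
So 4 goes to r.

r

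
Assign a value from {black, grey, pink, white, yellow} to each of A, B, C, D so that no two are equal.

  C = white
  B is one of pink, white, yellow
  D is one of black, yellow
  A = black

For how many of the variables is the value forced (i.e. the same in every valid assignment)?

4

A's domain is down to {black}, so A = black. Strike black from D.
C's domain is down to {white}, so C = white. Eliminate white elsewhere: B.
D must be yellow (only option left). Remove yellow from B.
B must be pink (only option left).
Every variable is fixed: A=black, B=pink, C=white, D=yellow. That makes 4.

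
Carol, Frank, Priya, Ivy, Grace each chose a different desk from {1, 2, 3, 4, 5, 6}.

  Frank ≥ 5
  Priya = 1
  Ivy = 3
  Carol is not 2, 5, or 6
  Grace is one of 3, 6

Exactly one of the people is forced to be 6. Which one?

Priya's domain is down to {1}, so Priya = 1. Eliminate 1 elsewhere: Carol.
Ivy's domain is down to {3}, so Ivy = 3. Eliminate 3 elsewhere: Carol, Grace.
So 6 goes to Grace.

Grace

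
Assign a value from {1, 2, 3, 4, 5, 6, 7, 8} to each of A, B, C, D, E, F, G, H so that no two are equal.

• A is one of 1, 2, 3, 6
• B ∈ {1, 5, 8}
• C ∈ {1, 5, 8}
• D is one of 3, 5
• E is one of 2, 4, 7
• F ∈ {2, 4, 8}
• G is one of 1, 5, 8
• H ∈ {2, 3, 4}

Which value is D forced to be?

Among the 8 variables, 6 fits only A (and all 8 values in {1, 2, 3, 4, 5, 6, 7, 8} must be used), so A = 6.
The 7 still-open variables draw from only 7 values {1, 2, 3, 4, 5, 7, 8}, so each is used; only E can be 7, hence E = 7.
B, C, G between them cover only {1, 5, 8} — a naked triple. Remove those values from D, F.
So D = 3.

3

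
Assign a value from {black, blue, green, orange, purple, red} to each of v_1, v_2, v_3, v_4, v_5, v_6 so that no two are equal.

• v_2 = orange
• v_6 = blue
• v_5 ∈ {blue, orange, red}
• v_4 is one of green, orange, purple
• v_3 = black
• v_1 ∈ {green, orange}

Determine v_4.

v_2 must be orange (only option left). Strike orange from v_1, v_4, v_5.
v_3 must be black (only option left).
v_6's domain is down to {blue}, so v_6 = blue. Eliminate blue elsewhere: v_5.
v_1 has just one choice, so v_1 = green. So v_4 can't be green.
So v_4 = purple.

purple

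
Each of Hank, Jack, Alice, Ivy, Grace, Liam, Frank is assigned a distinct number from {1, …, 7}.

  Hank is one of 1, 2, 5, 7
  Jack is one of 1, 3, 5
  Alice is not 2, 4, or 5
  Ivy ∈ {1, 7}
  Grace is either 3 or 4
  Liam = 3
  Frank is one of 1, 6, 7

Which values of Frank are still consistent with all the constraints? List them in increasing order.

Liam has just one choice, so Liam = 3. So Jack, Alice, Grace can't be 3.
Grace has just one choice, so Grace = 4.
The 5 still-open variables together cover exactly {1, 2, 5, 6, 7} — 5 values for 5 variables — and 2 appears only in Hank's list, so Hank = 2.
Among the 4 still-open variables, 5 fits only Jack (and all 4 values in {1, 5, 6, 7} must be used), so Jack = 5.
No further eliminations apply; Frank can still be any of 1, 6, 7.

1, 6, 7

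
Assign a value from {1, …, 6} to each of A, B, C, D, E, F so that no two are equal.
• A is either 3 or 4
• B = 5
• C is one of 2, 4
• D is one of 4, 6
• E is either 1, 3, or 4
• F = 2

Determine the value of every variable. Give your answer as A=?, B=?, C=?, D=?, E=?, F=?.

A=3, B=5, C=4, D=6, E=1, F=2

B must be 5 (only option left).
F has just one choice, so F = 2. Strike 2 from C.
That leaves C = 4. Eliminate 4 elsewhere: A, D, E.
D has just one choice, so D = 6.
A must be 3 (only option left). Strike 3 from E.
E must be 1 (only option left).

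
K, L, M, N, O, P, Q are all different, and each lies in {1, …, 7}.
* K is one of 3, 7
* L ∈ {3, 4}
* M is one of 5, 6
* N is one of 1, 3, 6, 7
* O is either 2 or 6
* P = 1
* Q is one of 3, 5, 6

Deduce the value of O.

2

P has just one choice, so P = 1. Remove 1 from N.
Among the 6 still-open variables, 2 fits only O (and all 6 values in {2, 3, 4, 5, 6, 7} must be used), so O = 2.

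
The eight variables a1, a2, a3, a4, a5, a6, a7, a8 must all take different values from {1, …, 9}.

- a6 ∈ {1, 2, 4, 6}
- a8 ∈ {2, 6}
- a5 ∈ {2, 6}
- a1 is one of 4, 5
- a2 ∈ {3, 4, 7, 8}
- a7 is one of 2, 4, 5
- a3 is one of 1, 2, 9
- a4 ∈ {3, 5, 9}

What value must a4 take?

a5 and a8 between them cover only {2, 6} — a naked pair. Remove those values from a3, a6, a7.
a1 and a7 share exactly the 2 values {4, 5}; by pigeonhole those values go to them, so strike 4, 5 from a2, a4, a6.
a6 has just one choice, so a6 = 1. Remove 1 from a3.
a3 must be 9 (only option left). Remove 9 from a4.
So a4 = 3.

3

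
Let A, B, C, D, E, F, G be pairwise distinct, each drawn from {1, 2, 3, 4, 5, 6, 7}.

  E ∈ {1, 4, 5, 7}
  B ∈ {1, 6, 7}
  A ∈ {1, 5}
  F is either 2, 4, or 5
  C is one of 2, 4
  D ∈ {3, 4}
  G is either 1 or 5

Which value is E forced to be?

7

The 7 variables together cover exactly {1, 2, 3, 4, 5, 6, 7} — 7 values for 7 variables — and 3 appears only in D's list, so D = 3.
The 6 still-open variables draw from only 6 values {1, 2, 4, 5, 6, 7}, so each is used; only B can be 6, hence B = 6.
The 5 still-open variables draw from only 5 values {1, 2, 4, 5, 7}, so each is used; only E can be 7, hence E = 7.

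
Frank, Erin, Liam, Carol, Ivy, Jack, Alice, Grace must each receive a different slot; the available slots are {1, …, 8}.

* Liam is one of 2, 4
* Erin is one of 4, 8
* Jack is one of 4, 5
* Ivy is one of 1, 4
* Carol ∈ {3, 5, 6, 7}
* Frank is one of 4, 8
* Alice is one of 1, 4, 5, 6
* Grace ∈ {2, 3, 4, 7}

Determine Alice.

6

The 2 variables Frank and Erin are confined to {4, 8}, which locks those values in; drop them from Liam, Ivy, Jack, Alice, Grace.
That leaves Liam = 2. So Grace can't be 2.
Ivy must be 1 (only option left). So Alice can't be 1.
Jack's domain is down to {5}, so Jack = 5. Strike 5 from Carol, Alice.
So Alice = 6.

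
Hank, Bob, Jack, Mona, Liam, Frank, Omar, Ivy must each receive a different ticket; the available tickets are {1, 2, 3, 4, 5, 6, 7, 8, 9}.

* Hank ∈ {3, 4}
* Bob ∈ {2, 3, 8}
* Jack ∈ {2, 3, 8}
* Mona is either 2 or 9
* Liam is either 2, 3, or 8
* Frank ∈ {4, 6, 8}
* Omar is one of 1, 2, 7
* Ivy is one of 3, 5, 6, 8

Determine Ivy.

5

The 3 variables Bob, Jack, Liam are confined to {2, 3, 8}, which locks those values in; drop them from Hank, Mona, Frank, Omar, Ivy.
Hank has just one choice, so Hank = 4. Eliminate 4 elsewhere: Frank.
Mona has just one choice, so Mona = 9.
That leaves Frank = 6. So Ivy can't be 6.
So Ivy = 5.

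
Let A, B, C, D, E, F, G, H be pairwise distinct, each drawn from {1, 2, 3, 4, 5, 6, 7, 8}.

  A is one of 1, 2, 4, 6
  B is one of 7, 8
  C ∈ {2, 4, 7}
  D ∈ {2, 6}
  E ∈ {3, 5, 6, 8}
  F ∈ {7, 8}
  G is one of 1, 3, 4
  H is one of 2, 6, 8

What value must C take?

Among the 8 variables, 5 fits only E (and all 8 values in {1, 2, 3, 4, 5, 6, 7, 8} must be used), so E = 5.
The 7 still-open variables together cover exactly {1, 2, 3, 4, 6, 7, 8} — 7 values for 7 variables — and 3 appears only in G's list, so G = 3.
Among the 6 still-open variables, 1 fits only A (and all 6 values in {1, 2, 4, 6, 7, 8} must be used), so A = 1.
The 5 still-open variables together cover exactly {2, 4, 6, 7, 8} — 5 values for 5 variables — and 4 appears only in C's list, so C = 4.

4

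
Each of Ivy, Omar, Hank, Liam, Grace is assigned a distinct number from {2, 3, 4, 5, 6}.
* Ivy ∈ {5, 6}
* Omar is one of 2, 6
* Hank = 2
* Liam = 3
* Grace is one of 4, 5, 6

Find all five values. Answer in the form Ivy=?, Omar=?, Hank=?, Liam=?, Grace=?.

Ivy=5, Omar=6, Hank=2, Liam=3, Grace=4

Hank has just one choice, so Hank = 2. So Omar can't be 2.
Liam's domain is down to {3}, so Liam = 3.
Omar has just one choice, so Omar = 6. So Ivy, Grace can't be 6.
Ivy must be 5 (only option left). Eliminate 5 elsewhere: Grace.
Grace must be 4 (only option left).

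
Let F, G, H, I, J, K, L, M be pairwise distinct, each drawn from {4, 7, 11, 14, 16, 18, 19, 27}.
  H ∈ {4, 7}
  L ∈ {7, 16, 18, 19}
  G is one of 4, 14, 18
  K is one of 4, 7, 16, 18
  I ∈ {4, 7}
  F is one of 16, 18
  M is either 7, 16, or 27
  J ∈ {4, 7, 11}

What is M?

27

Among the 8 variables, 11 fits only J (and all 8 values in {4, 7, 11, 14, 16, 18, 19, 27} must be used), so J = 11.
The 7 still-open variables draw from only 7 values {4, 7, 14, 16, 18, 19, 27}, so each is used; only G can be 14, hence G = 14.
The 6 still-open variables draw from only 6 values {4, 7, 16, 18, 19, 27}, so each is used; only L can be 19, hence L = 19.
The 5 still-open variables draw from only 5 values {4, 7, 16, 18, 27}, so each is used; only M can be 27, hence M = 27.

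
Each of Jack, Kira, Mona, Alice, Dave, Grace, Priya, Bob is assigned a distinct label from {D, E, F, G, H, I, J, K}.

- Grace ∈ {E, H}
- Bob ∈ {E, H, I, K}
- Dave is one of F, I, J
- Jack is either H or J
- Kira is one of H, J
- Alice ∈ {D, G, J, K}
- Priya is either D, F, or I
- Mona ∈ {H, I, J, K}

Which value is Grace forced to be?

The 8 variables together cover exactly {D, E, F, G, H, I, J, K} — 8 values for 8 variables — and G appears only in Alice's list, so Alice = G.
The 7 still-open variables together cover exactly {D, E, F, H, I, J, K} — 7 values for 7 variables — and D appears only in Priya's list, so Priya = D.
Among the 6 still-open variables, F fits only Dave (and all 6 values in {E, F, H, I, J, K} must be used), so Dave = F.
The 2 variables Jack and Kira are confined to {H, J}, which locks those values in; drop them from Mona, Grace, Bob.
So Grace = E.

E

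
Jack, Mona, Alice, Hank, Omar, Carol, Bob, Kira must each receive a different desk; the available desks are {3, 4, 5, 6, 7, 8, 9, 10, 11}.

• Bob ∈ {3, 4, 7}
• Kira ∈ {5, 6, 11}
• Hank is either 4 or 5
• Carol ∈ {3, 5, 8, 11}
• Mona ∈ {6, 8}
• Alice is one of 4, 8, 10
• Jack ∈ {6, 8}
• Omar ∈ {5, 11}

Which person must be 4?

Hank

The 8 variables together cover exactly {3, 4, 5, 6, 7, 8, 10, 11} — 8 values for 8 variables — and 7 appears only in Bob's list, so Bob = 7.
The 7 still-open variables together cover exactly {3, 4, 5, 6, 8, 10, 11} — 7 values for 7 variables — and 3 appears only in Carol's list, so Carol = 3.
Among the 6 still-open variables, 10 fits only Alice (and all 6 values in {4, 5, 6, 8, 10, 11} must be used), so Alice = 10.
The 5 still-open variables together cover exactly {4, 5, 6, 8, 11} — 5 values for 5 variables — and 4 appears only in Hank's list, so Hank = 4.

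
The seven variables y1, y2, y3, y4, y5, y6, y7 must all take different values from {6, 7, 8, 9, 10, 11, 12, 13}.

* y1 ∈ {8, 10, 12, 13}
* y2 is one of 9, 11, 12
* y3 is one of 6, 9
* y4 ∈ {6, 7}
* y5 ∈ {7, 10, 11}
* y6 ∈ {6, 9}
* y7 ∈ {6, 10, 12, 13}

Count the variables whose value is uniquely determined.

1

y3 and y6 between them cover only {6, 9} — a naked pair. Remove those values from y2, y4, y7.
That leaves y4 = 7. Strike 7 from y5.
Determined: y4=7. The other variables each still have more than one consistent value. That makes 1.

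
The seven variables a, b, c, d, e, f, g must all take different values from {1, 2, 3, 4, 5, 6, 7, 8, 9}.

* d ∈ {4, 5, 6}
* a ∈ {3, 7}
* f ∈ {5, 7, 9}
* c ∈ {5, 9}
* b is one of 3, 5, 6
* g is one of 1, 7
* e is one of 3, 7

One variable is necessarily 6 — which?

The 7 variables together cover exactly {1, 3, 4, 5, 6, 7, 9} — 7 values for 7 variables — and 1 appears only in g's list, so g = 1.
Among the 6 still-open variables, 4 fits only d (and all 6 values in {3, 4, 5, 6, 7, 9} must be used), so d = 4.
The 5 still-open variables together cover exactly {3, 5, 6, 7, 9} — 5 values for 5 variables — and 6 appears only in b's list, so b = 6.

b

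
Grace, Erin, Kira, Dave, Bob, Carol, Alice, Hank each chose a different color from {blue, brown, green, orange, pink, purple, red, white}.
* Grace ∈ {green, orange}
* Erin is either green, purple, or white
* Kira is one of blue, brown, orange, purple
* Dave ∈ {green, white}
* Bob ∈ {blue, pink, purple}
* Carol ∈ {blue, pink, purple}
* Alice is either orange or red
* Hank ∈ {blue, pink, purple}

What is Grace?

The 8 variables draw from only 8 values {blue, brown, green, orange, pink, purple, red, white}, so each is used; only Kira can be brown, hence Kira = brown.
The 7 still-open variables draw from only 7 values {blue, green, orange, pink, purple, red, white}, so each is used; only Alice can be red, hence Alice = red.
The 6 still-open variables draw from only 6 values {blue, green, orange, pink, purple, white}, so each is used; only Grace can be orange, hence Grace = orange.

orange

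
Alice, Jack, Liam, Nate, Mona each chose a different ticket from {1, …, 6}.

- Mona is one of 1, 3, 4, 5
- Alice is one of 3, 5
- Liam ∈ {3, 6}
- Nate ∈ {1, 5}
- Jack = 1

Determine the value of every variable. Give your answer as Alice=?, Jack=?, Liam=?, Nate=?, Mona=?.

Jack must be 1 (only option left). Remove 1 from Nate, Mona.
That leaves Nate = 5. So Alice, Mona can't be 5.
Alice's domain is down to {3}, so Alice = 3. Remove 3 from Liam, Mona.
That leaves Liam = 6.
That leaves Mona = 4.

Alice=3, Jack=1, Liam=6, Nate=5, Mona=4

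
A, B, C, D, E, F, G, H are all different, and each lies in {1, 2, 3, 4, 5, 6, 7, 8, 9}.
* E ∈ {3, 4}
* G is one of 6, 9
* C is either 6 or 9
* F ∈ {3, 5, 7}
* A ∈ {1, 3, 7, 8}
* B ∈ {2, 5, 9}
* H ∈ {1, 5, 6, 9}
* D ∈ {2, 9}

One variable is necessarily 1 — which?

H

The 2 variables C and G are confined to {6, 9}, which locks those values in; drop them from B, D, H.
D has just one choice, so D = 2. Eliminate 2 elsewhere: B.
That leaves B = 5. Remove 5 from F, H.
So 1 goes to H.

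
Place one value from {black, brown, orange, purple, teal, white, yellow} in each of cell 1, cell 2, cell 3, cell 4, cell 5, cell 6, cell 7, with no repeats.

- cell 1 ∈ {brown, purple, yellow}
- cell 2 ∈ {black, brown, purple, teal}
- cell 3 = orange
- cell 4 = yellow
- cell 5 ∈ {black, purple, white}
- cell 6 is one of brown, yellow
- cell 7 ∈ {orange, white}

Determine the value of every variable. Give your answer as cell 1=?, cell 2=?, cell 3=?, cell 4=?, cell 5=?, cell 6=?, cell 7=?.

cell 3 must be orange (only option left). So cell 7 can't be orange.
That leaves cell 4 = yellow. Eliminate yellow elsewhere: cell 1, cell 6.
cell 6 must be brown (only option left). Eliminate brown elsewhere: cell 1, cell 2.
cell 7 must be white (only option left). Strike white from cell 5.
cell 1 must be purple (only option left). So cell 2, cell 5 can't be purple.
cell 5 has just one choice, so cell 5 = black. Strike black from cell 2.
cell 2's domain is down to {teal}, so cell 2 = teal.

cell 1=purple, cell 2=teal, cell 3=orange, cell 4=yellow, cell 5=black, cell 6=brown, cell 7=white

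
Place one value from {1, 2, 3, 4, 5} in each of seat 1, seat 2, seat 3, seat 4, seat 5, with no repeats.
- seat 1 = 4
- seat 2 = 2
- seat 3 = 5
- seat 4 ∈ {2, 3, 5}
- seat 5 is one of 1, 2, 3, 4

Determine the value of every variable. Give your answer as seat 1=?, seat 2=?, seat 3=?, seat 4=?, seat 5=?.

seat 1=4, seat 2=2, seat 3=5, seat 4=3, seat 5=1

seat 1 has just one choice, so seat 1 = 4. Eliminate 4 elsewhere: seat 5.
seat 2's domain is down to {2}, so seat 2 = 2. Remove 2 from seat 4, seat 5.
seat 3 must be 5 (only option left). So seat 4 can't be 5.
seat 4's domain is down to {3}, so seat 4 = 3. Strike 3 from seat 5.
seat 5's domain is down to {1}, so seat 5 = 1.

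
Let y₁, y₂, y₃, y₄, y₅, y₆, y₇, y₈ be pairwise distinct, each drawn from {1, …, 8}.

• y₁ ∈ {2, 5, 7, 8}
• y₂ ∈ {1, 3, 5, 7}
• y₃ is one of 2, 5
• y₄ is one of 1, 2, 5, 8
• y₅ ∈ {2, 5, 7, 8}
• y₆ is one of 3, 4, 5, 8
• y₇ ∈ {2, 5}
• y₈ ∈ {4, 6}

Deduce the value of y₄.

1

Among the 8 variables, 6 fits only y₈ (and all 8 values in {1, 2, 3, 4, 5, 6, 7, 8} must be used), so y₈ = 6.
The 7 still-open variables draw from only 7 values {1, 2, 3, 4, 5, 7, 8}, so each is used; only y₆ can be 4, hence y₆ = 4.
The 6 still-open variables together cover exactly {1, 2, 3, 5, 7, 8} — 6 values for 6 variables — and 3 appears only in y₂'s list, so y₂ = 3.
The 5 still-open variables together cover exactly {1, 2, 5, 7, 8} — 5 values for 5 variables — and 1 appears only in y₄'s list, so y₄ = 1.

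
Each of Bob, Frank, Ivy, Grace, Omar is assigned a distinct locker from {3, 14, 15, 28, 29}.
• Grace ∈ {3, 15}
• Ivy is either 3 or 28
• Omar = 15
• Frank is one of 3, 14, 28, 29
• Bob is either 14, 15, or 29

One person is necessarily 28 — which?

Omar must be 15 (only option left). Eliminate 15 elsewhere: Bob, Grace.
Grace's domain is down to {3}, so Grace = 3. So Frank, Ivy can't be 3.
So 28 goes to Ivy.

Ivy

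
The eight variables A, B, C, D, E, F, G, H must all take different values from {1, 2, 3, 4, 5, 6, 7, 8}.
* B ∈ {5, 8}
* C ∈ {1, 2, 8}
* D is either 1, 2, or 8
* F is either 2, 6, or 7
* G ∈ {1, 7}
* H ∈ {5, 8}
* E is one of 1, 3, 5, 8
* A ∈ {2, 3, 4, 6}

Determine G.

The 8 variables together cover exactly {1, 2, 3, 4, 5, 6, 7, 8} — 8 values for 8 variables — and 4 appears only in A's list, so A = 4.
The 7 still-open variables together cover exactly {1, 2, 3, 5, 6, 7, 8} — 7 values for 7 variables — and 3 appears only in E's list, so E = 3.
The 6 still-open variables draw from only 6 values {1, 2, 5, 6, 7, 8}, so each is used; only F can be 6, hence F = 6.
Among the 5 still-open variables, 7 fits only G (and all 5 values in {1, 2, 5, 7, 8} must be used), so G = 7.

7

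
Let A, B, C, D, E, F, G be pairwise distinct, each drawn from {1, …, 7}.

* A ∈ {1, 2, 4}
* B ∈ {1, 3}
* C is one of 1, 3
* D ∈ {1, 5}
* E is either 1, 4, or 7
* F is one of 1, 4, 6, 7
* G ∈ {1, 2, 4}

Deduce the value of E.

The 7 variables together cover exactly {1, 2, 3, 4, 5, 6, 7} — 7 values for 7 variables — and 5 appears only in D's list, so D = 5.
The 6 still-open variables draw from only 6 values {1, 2, 3, 4, 6, 7}, so each is used; only F can be 6, hence F = 6.
Among the 5 still-open variables, 7 fits only E (and all 5 values in {1, 2, 3, 4, 7} must be used), so E = 7.

7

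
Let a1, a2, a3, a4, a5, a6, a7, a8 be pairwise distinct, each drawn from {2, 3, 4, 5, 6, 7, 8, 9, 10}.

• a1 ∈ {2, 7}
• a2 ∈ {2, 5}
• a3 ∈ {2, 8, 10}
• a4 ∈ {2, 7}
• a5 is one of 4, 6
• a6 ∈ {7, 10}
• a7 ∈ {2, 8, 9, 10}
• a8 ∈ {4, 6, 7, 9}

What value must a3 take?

8

The 8 variables together cover exactly {2, 4, 5, 6, 7, 8, 9, 10} — 8 values for 8 variables — and 5 appears only in a2's list, so a2 = 5.
a1 and a4 between them cover only {2, 7} — a naked pair. Remove those values from a3, a6, a7, a8.
a6's domain is down to {10}, so a6 = 10. Strike 10 from a3, a7.
So a3 = 8.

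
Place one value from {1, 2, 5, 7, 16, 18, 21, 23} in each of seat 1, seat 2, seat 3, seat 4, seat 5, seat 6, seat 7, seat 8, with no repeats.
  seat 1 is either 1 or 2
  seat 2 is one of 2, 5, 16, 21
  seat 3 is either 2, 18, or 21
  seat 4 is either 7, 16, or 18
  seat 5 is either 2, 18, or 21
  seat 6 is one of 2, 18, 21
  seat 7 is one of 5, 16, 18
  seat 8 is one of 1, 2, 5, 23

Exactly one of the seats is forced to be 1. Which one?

The 8 variables draw from only 8 values {1, 2, 5, 7, 16, 18, 21, 23}, so each is used; only seat 4 can be 7, hence seat 4 = 7.
Among the 7 still-open variables, 23 fits only seat 8 (and all 7 values in {1, 2, 5, 16, 18, 21, 23} must be used), so seat 8 = 23.
The 6 still-open variables draw from only 6 values {1, 2, 5, 16, 18, 21}, so each is used; only seat 1 can be 1, hence seat 1 = 1.

seat 1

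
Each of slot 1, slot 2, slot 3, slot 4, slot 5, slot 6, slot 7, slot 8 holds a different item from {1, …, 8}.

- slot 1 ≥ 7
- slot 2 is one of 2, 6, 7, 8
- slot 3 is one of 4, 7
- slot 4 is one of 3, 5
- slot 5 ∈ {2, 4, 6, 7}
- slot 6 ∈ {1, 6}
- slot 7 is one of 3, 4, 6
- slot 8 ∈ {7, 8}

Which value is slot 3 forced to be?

4

The 8 variables together cover exactly {1, 2, 3, 4, 5, 6, 7, 8} — 8 values for 8 variables — and 1 appears only in slot 6's list, so slot 6 = 1.
The 7 still-open variables draw from only 7 values {2, 3, 4, 5, 6, 7, 8}, so each is used; only slot 4 can be 5, hence slot 4 = 5.
The 6 still-open variables draw from only 6 values {2, 3, 4, 6, 7, 8}, so each is used; only slot 7 can be 3, hence slot 7 = 3.
slot 1 and slot 8 share exactly the 2 values {7, 8}; by pigeonhole those values go to them, so strike 7, 8 from slot 2, slot 3, slot 5.
So slot 3 = 4.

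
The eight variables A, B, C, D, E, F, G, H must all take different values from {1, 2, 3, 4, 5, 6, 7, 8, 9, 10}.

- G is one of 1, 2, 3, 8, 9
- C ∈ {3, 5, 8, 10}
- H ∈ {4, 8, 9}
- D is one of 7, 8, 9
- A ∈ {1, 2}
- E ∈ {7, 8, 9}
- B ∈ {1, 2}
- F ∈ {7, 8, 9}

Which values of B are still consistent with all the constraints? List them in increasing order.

The 2 variables A and B are confined to {1, 2}, which locks those values in; drop them from G.
D, E, F share exactly the 3 values {7, 8, 9}; by pigeonhole those values go to them, so strike 7, 8, 9 from C, G, H.
That leaves G = 3. Eliminate 3 elsewhere: C.
H must be 4 (only option left).
No further eliminations apply; B can still be any of 1, 2.

1, 2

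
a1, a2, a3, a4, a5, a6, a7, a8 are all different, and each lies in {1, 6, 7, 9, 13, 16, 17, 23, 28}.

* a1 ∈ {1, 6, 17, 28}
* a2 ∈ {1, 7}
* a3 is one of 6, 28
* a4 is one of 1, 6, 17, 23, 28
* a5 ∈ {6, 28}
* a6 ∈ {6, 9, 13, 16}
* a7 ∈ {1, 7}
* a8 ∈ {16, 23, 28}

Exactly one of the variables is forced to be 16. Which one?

a2 and a7 share exactly the 2 values {1, 7}; by pigeonhole those values go to them, so strike 1, 7 from a1, a4.
a3 and a5 share exactly the 2 values {6, 28}; by pigeonhole those values go to them, so strike 6, 28 from a1, a4, a6, a8.
a1's domain is down to {17}, so a1 = 17. Strike 17 from a4.
a4's domain is down to {23}, so a4 = 23. Strike 23 from a8.
So 16 goes to a8.

a8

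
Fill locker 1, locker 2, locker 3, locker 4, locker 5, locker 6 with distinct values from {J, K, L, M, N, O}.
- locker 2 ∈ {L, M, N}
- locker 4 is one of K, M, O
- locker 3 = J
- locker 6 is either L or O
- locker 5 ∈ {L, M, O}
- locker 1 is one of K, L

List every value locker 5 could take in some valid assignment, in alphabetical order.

L, M, O

locker 3 must be J (only option left).
Among the 5 still-open variables, N fits only locker 2 (and all 5 values in {K, L, M, N, O} must be used), so locker 2 = N.
No further eliminations apply; locker 5 can still be any of L, M, O.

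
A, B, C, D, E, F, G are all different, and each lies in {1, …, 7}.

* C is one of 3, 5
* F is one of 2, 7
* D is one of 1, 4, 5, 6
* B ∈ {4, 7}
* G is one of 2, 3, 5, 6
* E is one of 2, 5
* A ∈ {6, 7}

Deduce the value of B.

The 7 variables draw from only 7 values {1, 2, 3, 4, 5, 6, 7}, so each is used; only D can be 1, hence D = 1.
The 6 still-open variables draw from only 6 values {2, 3, 4, 5, 6, 7}, so each is used; only B can be 4, hence B = 4.

4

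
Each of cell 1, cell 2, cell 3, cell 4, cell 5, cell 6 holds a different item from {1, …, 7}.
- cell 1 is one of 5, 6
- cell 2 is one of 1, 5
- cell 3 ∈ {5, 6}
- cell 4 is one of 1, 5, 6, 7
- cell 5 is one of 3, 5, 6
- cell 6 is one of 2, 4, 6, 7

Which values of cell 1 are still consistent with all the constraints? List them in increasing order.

5, 6

cell 1 and cell 3 between them cover only {5, 6} — a naked pair. Remove those values from cell 2, cell 4, cell 5, cell 6.
That leaves cell 2 = 1. So cell 4 can't be 1.
That leaves cell 4 = 7. Eliminate 7 elsewhere: cell 6.
cell 5 must be 3 (only option left).
No further eliminations apply; cell 1 can still be any of 5, 6.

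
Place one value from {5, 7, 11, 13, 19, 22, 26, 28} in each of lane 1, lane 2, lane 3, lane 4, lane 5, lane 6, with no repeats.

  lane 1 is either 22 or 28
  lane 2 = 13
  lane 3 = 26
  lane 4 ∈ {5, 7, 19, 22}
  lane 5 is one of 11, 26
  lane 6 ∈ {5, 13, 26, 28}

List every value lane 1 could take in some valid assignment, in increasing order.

22, 28

lane 2 must be 13 (only option left). So lane 6 can't be 13.
lane 3 has just one choice, so lane 3 = 26. Eliminate 26 elsewhere: lane 5, lane 6.
That leaves lane 5 = 11.
No further eliminations apply; lane 1 can still be any of 22, 28.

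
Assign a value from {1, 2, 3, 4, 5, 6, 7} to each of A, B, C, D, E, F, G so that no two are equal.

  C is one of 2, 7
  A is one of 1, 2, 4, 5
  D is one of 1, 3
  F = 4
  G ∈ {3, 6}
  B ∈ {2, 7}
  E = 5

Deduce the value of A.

1

E must be 5 (only option left). Strike 5 from A.
F's domain is down to {4}, so F = 4. Eliminate 4 elsewhere: A.
The 5 still-open variables together cover exactly {1, 2, 3, 6, 7} — 5 values for 5 variables — and 6 appears only in G's list, so G = 6.
The 4 still-open variables draw from only 4 values {1, 2, 3, 7}, so each is used; only D can be 3, hence D = 3.
The 3 still-open variables draw from only 3 values {1, 2, 7}, so each is used; only A can be 1, hence A = 1.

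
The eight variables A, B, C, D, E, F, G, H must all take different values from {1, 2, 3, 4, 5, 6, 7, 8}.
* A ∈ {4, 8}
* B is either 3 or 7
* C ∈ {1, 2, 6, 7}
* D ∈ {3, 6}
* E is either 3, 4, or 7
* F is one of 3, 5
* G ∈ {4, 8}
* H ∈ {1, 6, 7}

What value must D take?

6

Among the 8 variables, 2 fits only C (and all 8 values in {1, 2, 3, 4, 5, 6, 7, 8} must be used), so C = 2.
The 7 still-open variables draw from only 7 values {1, 3, 4, 5, 6, 7, 8}, so each is used; only H can be 1, hence H = 1.
The 6 still-open variables together cover exactly {3, 4, 5, 6, 7, 8} — 6 values for 6 variables — and 5 appears only in F's list, so F = 5.
Among the 5 still-open variables, 6 fits only D (and all 5 values in {3, 4, 6, 7, 8} must be used), so D = 6.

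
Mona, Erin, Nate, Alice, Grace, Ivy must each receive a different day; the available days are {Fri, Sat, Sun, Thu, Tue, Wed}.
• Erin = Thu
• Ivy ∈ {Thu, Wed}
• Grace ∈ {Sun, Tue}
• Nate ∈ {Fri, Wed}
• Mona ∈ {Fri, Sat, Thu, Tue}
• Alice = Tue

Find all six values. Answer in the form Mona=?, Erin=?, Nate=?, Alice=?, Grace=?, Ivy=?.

Mona=Sat, Erin=Thu, Nate=Fri, Alice=Tue, Grace=Sun, Ivy=Wed

Erin's domain is down to {Thu}, so Erin = Thu. So Mona, Ivy can't be Thu.
Alice's domain is down to {Tue}, so Alice = Tue. So Mona, Grace can't be Tue.
Grace must be Sun (only option left).
Ivy has just one choice, so Ivy = Wed. Strike Wed from Nate.
Nate has just one choice, so Nate = Fri. Strike Fri from Mona.
Mona must be Sat (only option left).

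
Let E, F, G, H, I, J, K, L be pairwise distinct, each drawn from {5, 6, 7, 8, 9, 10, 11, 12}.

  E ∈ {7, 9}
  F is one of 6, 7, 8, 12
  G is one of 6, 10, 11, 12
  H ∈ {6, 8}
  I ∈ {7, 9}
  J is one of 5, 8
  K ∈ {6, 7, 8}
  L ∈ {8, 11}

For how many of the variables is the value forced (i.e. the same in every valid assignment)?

4

The 8 variables together cover exactly {5, 6, 7, 8, 9, 10, 11, 12} — 8 values for 8 variables — and 5 appears only in J's list, so J = 5.
The 7 still-open variables draw from only 7 values {6, 7, 8, 9, 10, 11, 12}, so each is used; only G can be 10, hence G = 10.
The 6 still-open variables draw from only 6 values {6, 7, 8, 9, 11, 12}, so each is used; only L can be 11, hence L = 11.
The 5 still-open variables together cover exactly {6, 7, 8, 9, 12} — 5 values for 5 variables — and 12 appears only in F's list, so F = 12.
The 2 variables E and I are confined to {7, 9}, which locks those values in; drop them from K.
Determined: F=12, G=10, J=5, L=11. The other variables each still have more than one consistent value. That makes 4.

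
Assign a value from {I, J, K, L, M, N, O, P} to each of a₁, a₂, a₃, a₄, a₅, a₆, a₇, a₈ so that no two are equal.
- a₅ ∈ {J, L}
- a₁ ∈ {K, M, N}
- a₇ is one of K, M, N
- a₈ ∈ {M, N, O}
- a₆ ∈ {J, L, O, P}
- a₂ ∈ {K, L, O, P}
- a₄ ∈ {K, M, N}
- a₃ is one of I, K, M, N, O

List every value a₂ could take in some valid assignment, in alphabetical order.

L, P

The 8 variables draw from only 8 values {I, J, K, L, M, N, O, P}, so each is used; only a₃ can be I, hence a₃ = I.
a₁, a₄, a₇ between them cover only {K, M, N} — a naked triple. Remove those values from a₂, a₈.
That leaves a₈ = O. Remove O from a₂, a₆.
No further eliminations apply; a₂ can still be any of L, P.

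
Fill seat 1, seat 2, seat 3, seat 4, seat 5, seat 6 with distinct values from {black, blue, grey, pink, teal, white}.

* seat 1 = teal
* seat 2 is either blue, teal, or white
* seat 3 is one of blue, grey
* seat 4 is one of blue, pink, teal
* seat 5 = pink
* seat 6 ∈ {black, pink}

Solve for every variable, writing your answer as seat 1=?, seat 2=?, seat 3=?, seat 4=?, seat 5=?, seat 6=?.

seat 1 must be teal (only option left). So seat 2, seat 4 can't be teal.
seat 5 must be pink (only option left). Remove pink from seat 4, seat 6.
seat 6 has just one choice, so seat 6 = black.
seat 4 has just one choice, so seat 4 = blue. Remove blue from seat 2, seat 3.
That leaves seat 2 = white.
seat 3's domain is down to {grey}, so seat 3 = grey.

seat 1=teal, seat 2=white, seat 3=grey, seat 4=blue, seat 5=pink, seat 6=black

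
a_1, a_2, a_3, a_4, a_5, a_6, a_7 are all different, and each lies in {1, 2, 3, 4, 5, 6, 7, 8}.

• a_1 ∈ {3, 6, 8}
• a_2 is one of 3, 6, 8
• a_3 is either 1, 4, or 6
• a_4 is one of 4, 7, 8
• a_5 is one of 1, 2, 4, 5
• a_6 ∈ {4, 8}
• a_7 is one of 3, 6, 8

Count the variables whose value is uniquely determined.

3

The 3 variables a_1, a_2, a_7 are confined to {3, 6, 8}, which locks those values in; drop them from a_3, a_4, a_6.
a_6's domain is down to {4}, so a_6 = 4. Eliminate 4 elsewhere: a_3, a_4, a_5.
a_3's domain is down to {1}, so a_3 = 1. So a_5 can't be 1.
a_4 has just one choice, so a_4 = 7.
Determined: a_3=1, a_4=7, a_6=4. The other variables each still have more than one consistent value. That makes 3.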